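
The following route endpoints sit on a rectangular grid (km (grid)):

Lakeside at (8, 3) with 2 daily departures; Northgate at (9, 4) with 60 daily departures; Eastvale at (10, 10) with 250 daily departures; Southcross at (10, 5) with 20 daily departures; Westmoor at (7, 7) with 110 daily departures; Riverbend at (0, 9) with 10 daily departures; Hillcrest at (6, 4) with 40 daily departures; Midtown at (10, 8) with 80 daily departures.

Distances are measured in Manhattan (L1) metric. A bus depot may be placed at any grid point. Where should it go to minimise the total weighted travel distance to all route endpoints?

(10, 8)

Manhattan distance separates: Σwᵢ(|x−xᵢ|+|y−yᵢ|) = Σwᵢ|x−xᵢ| + Σwᵢ|y−yᵢ|, so x and y are optimised independently as 1-D weighted medians.
Total weight W = 572; half = 286.
x-coordinate, sorted with cumulative weight:
  x=0 (Riverbend, w=10) cum 10
  x=6 (Hillcrest, w=40) cum 50
  x=7 (Westmoor, w=110) cum 160
  x=8 (Lakeside, w=2) cum 162
  x=9 (Northgate, w=60) cum 222
  x=10 (Eastvale, w=250) cum 472  ← median
  x=10 (Southcross, w=20) cum 492
  x=10 (Midtown, w=80) cum 572
⇒ x* = 10
y-coordinate, sorted with cumulative weight:
  y=3 (Lakeside, w=2) cum 2
  y=4 (Northgate, w=60) cum 62
  y=4 (Hillcrest, w=40) cum 102
  y=5 (Southcross, w=20) cum 122
  y=7 (Westmoor, w=110) cum 232
  y=8 (Midtown, w=80) cum 312  ← median
  y=9 (Riverbend, w=10) cum 322
  y=10 (Eastvale, w=250) cum 572
⇒ y* = 8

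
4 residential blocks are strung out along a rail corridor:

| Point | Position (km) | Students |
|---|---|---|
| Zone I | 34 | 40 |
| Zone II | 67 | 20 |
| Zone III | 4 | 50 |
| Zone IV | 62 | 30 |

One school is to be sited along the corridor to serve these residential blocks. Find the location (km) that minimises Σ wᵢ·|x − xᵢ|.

x = 34

For a sum of weighted absolute distances on a line, the optimum is the weighted median (not the mean). Total weight W = 140; half-weight = 70.
Sort by position and accumulate weight:
  km 4 (Zone III, w=50) → cum 50
  km 34 (Zone I, w=40) → cum 90  ≥ 70 → median here
  km 62 (Zone IV, w=30) → cum 120
  km 67 (Zone II, w=20) → cum 140
Optimal location: km 34.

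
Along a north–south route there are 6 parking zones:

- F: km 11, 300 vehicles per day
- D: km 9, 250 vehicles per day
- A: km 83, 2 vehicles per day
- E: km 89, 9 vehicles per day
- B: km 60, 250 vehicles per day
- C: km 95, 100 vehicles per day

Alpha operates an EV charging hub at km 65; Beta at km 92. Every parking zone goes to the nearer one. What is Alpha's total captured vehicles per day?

The indifferent point is the midpoint (65+92)/2 = 78.5; parking zones left of it (closer to Alpha at 65) go to Alpha, those right go to Beta.
  D at 9 (w=250) → Alpha
  F at 11 (w=300) → Alpha
  B at 60 (w=250) → Alpha
  A at 83 (w=2) → Beta
  E at 89 (w=9) → Beta
  C at 95 (w=100) → Beta
Alpha captures 800; Beta captures 111.

800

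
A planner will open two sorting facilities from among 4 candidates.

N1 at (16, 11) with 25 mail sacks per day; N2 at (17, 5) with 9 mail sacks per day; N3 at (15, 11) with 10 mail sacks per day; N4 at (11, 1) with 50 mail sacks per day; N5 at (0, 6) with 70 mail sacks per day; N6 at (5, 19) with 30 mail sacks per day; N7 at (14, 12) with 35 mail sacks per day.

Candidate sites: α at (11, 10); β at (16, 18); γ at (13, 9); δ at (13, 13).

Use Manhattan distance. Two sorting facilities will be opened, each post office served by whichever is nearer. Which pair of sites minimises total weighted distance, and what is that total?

{α, δ}, total 2254

Evaluate every pair (each demand assigned to the nearer of the two):
  {α, δ}: total = 2254
  {α, γ}: total = 2327
  {α, β}: total = 2334
  {γ, δ}: total = 2347
  {β, γ}: total = 2357
  {β, δ}: total = 2803
Best pair: {α, δ} with total 2254.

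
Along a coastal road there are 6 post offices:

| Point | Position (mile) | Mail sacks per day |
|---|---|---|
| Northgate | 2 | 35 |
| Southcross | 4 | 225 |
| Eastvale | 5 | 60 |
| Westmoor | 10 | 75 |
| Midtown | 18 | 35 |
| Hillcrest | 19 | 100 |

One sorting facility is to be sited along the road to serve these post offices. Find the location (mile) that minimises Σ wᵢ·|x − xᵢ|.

For a sum of weighted absolute distances on a line, the optimum is the weighted median (not the mean). Total weight W = 530; half-weight = 265.
Sort by position and accumulate weight:
  mile 2 (Northgate, w=35) → cum 35
  mile 4 (Southcross, w=225) → cum 260
  mile 5 (Eastvale, w=60) → cum 320  ≥ 265 → median here
  mile 10 (Westmoor, w=75) → cum 395
  mile 18 (Midtown, w=35) → cum 430
  mile 19 (Hillcrest, w=100) → cum 530
Optimal location: mile 5.

x = 5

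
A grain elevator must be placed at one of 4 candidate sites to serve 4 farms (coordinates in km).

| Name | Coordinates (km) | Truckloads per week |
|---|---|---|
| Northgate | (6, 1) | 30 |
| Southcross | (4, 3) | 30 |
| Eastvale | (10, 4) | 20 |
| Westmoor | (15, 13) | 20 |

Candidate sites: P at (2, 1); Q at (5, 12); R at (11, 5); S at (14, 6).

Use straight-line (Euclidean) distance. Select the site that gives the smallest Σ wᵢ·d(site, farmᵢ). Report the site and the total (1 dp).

R, total 617.7 km

Total weighted distance at each candidate:
  P (2, 1): total = 729.6
  Q (5, 12): total = 992.7
  R (11, 5): total = 617.7
  S (14, 6): total = 827.1
Minimum is at R with total 617.7 km.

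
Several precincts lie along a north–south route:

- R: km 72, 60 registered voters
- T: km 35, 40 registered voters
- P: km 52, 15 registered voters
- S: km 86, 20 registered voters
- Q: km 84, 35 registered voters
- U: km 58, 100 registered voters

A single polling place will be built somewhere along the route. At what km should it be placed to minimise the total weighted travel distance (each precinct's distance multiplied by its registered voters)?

x = 58

For a sum of weighted absolute distances on a line, the optimum is the weighted median (not the mean). Total weight W = 270; half-weight = 135.
Sort by position and accumulate weight:
  km 35 (T, w=40) → cum 40
  km 52 (P, w=15) → cum 55
  km 58 (U, w=100) → cum 155  ≥ 135 → median here
  km 72 (R, w=60) → cum 215
  km 84 (Q, w=35) → cum 250
  km 86 (S, w=20) → cum 270
Optimal location: km 58.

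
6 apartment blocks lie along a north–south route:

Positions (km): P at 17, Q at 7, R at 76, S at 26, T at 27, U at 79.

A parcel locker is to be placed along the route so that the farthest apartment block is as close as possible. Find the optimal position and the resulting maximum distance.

location 43, max distance 36

The 1-center on a line is the midpoint of the two extreme points: leftmost at 7, rightmost at 79.
Optimal location = (7 + 79)/2 = 43; maximum distance = (79 − 7)/2 = 36.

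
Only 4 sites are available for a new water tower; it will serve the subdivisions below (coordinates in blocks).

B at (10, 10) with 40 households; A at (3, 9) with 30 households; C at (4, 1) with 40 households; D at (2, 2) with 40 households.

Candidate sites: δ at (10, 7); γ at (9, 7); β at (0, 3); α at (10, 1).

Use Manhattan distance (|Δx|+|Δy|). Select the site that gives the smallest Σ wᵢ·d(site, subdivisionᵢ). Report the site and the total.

Total weighted distance at each candidate:
  δ (10, 7): total = 1390
  γ (9, 7): total = 1320
  β (0, 3): total = 1310
  α (10, 1): total = 1410
Minimum is at β with total 1310 blocks.

β, total 1310 blocks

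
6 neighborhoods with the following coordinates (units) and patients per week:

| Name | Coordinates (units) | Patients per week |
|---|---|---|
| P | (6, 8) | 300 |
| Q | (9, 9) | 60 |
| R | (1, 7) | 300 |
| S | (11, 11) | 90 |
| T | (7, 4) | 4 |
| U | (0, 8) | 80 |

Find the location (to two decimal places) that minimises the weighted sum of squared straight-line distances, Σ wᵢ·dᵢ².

(4.39, 8.02)

The minimiser of Σwᵢ‖p−pᵢ‖² is the weighted centroid p* = (Σwᵢpᵢ)/(Σwᵢ).
Σwᵢ = 834.
Σwᵢxᵢ = 300·6 + 60·9 + 300·1 + 90·11 + 4·7 + 80·0 = 3658.
Σwᵢyᵢ = 300·8 + 60·9 + 300·7 + 90·11 + 4·4 + 80·8 = 6686.
x* = 3658/834 = 4.39, y* = 6686/834 = 8.02.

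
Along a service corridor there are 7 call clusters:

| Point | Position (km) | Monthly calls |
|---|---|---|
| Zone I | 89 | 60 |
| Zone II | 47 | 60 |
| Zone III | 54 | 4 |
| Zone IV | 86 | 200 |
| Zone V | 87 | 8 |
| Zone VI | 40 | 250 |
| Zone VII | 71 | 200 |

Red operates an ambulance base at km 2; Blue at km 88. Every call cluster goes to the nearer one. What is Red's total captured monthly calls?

The indifferent point is the midpoint (2+88)/2 = 45; call clusters left of it (closer to Red at 2) go to Red, those right go to Blue.
  Zone VI at 40 (w=250) → Red
  Zone II at 47 (w=60) → Blue
  Zone III at 54 (w=4) → Blue
  Zone VII at 71 (w=200) → Blue
  Zone IV at 86 (w=200) → Blue
  Zone V at 87 (w=8) → Blue
  Zone I at 89 (w=60) → Blue
Red captures 250; Blue captures 532.

250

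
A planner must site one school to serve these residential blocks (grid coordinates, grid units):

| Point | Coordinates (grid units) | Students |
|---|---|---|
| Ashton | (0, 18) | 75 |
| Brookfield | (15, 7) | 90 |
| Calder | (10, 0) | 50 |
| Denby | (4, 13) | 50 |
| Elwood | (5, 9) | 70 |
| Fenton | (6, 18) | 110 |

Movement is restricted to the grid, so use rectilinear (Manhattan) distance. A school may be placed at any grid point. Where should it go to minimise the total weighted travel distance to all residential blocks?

(6, 13)

Manhattan distance separates: Σwᵢ(|x−xᵢ|+|y−yᵢ|) = Σwᵢ|x−xᵢ| + Σwᵢ|y−yᵢ|, so x and y are optimised independently as 1-D weighted medians.
Total weight W = 445; half = 222.5.
x-coordinate, sorted with cumulative weight:
  x=0 (Ashton, w=75) cum 75
  x=4 (Denby, w=50) cum 125
  x=5 (Elwood, w=70) cum 195
  x=6 (Fenton, w=110) cum 305  ← median
  x=10 (Calder, w=50) cum 355
  x=15 (Brookfield, w=90) cum 445
⇒ x* = 6
y-coordinate, sorted with cumulative weight:
  y=0 (Calder, w=50) cum 50
  y=7 (Brookfield, w=90) cum 140
  y=9 (Elwood, w=70) cum 210
  y=13 (Denby, w=50) cum 260  ← median
  y=18 (Ashton, w=75) cum 335
  y=18 (Fenton, w=110) cum 445
⇒ y* = 13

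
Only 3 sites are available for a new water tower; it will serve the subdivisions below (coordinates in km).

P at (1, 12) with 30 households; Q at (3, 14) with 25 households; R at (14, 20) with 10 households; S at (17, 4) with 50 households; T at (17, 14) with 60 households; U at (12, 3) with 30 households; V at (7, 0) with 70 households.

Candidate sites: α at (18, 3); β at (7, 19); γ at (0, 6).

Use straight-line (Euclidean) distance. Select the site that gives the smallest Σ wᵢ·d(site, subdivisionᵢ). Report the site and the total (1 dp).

Total weighted distance at each candidate:
  α (18, 3): total = 2928.3
  β (7, 19): total = 3912.5
  γ (0, 6): total = 3593.7
Minimum is at α with total 2928.3 km.

α, total 2928.3 km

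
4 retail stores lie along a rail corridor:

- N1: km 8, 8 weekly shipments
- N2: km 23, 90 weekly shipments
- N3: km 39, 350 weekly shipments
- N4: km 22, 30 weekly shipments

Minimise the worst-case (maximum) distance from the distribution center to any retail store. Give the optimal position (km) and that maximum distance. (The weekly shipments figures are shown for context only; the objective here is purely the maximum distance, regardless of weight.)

location 23.5, max distance 15.5

The 1-center on a line is the midpoint of the two extreme points: leftmost at 8, rightmost at 39.
Optimal location = (8 + 39)/2 = 23.5; maximum distance = (39 − 8)/2 = 15.5.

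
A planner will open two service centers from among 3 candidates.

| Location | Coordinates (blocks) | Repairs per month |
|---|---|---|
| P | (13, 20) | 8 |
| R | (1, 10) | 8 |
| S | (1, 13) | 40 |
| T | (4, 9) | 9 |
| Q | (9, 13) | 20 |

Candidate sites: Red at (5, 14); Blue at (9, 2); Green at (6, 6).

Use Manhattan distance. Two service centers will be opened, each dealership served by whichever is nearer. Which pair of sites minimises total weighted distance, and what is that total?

{Red, Green}, total 521

Evaluate every pair (each demand assigned to the nearer of the two):
  {Red, Green}: total = 521
  {Red, Blue}: total = 530
  {Blue, Green}: total = 965
Best pair: {Red, Green} with total 521.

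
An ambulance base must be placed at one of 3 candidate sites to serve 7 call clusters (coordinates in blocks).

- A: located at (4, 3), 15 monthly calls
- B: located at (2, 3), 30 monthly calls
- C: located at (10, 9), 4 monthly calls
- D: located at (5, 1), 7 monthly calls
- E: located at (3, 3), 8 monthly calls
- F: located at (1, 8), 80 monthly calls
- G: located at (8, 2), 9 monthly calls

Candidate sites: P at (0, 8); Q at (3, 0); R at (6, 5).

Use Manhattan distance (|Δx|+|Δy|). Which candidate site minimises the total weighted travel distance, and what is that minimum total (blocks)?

P, total 743 blocks

Total weighted distance at each candidate:
  P (0, 8): total = 743
  Q (3, 0): total = 1152
  R (6, 5): total = 1032
Minimum is at P with total 743 blocks.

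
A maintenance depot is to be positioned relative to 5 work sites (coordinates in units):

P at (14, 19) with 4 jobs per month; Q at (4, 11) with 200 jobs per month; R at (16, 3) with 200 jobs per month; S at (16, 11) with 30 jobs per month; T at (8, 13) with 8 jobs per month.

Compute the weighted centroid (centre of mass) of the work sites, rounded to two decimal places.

The minimiser of Σwᵢ‖p−pᵢ‖² is the weighted centroid p* = (Σwᵢpᵢ)/(Σwᵢ).
Σwᵢ = 442.
Σwᵢxᵢ = 4·14 + 200·4 + 200·16 + 30·16 + 8·8 = 4600.
Σwᵢyᵢ = 4·19 + 200·11 + 200·3 + 30·11 + 8·13 = 3310.
x* = 4600/442 = 10.41, y* = 3310/442 = 7.49.

(10.41, 7.49)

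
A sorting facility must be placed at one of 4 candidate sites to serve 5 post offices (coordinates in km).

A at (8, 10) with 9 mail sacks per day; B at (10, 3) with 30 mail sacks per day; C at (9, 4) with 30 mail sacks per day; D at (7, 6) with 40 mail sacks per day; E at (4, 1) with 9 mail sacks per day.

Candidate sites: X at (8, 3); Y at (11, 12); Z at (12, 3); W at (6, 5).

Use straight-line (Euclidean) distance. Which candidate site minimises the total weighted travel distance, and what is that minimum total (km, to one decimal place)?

X, total 332.2 km

Total weighted distance at each candidate:
  X (8, 3): total = 332.2
  Y (11, 12): total = 957.3
  Z (12, 3): total = 534.9
  W (6, 5): total = 374.3
Minimum is at X with total 332.2 km.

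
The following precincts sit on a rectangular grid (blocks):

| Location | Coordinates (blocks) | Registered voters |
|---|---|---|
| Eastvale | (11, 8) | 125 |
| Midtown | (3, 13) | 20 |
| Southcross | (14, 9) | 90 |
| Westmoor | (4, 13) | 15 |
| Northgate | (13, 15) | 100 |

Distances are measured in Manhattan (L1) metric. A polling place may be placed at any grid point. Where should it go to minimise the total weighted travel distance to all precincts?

Manhattan distance separates: Σwᵢ(|x−xᵢ|+|y−yᵢ|) = Σwᵢ|x−xᵢ| + Σwᵢ|y−yᵢ|, so x and y are optimised independently as 1-D weighted medians.
Total weight W = 350; half = 175.
x-coordinate, sorted with cumulative weight:
  x=3 (Midtown, w=20) cum 20
  x=4 (Westmoor, w=15) cum 35
  x=11 (Eastvale, w=125) cum 160
  x=13 (Northgate, w=100) cum 260  ← median
  x=14 (Southcross, w=90) cum 350
⇒ x* = 13
y-coordinate, sorted with cumulative weight:
  y=8 (Eastvale, w=125) cum 125
  y=9 (Southcross, w=90) cum 215  ← median
  y=13 (Midtown, w=20) cum 235
  y=13 (Westmoor, w=15) cum 250
  y=15 (Northgate, w=100) cum 350
⇒ y* = 9

(13, 9)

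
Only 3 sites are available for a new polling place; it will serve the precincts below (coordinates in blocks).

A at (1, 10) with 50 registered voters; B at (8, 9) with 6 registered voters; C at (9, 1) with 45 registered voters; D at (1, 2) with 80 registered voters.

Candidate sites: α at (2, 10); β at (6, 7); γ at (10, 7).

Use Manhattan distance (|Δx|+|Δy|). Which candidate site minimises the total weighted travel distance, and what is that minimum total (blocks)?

Total weighted distance at each candidate:
  α (2, 10): total = 1532
  β (6, 7): total = 1629
  γ (10, 7): total = 2059
Minimum is at α with total 1532 blocks.

α, total 1532 blocks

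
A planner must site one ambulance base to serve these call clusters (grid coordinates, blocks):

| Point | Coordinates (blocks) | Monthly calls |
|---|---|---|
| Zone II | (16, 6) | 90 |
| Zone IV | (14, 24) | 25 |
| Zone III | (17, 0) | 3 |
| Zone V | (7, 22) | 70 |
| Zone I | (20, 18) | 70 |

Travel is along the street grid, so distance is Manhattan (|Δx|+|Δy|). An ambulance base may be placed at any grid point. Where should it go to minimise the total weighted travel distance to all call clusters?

(16, 18)

Manhattan distance separates: Σwᵢ(|x−xᵢ|+|y−yᵢ|) = Σwᵢ|x−xᵢ| + Σwᵢ|y−yᵢ|, so x and y are optimised independently as 1-D weighted medians.
Total weight W = 258; half = 129.
x-coordinate, sorted with cumulative weight:
  x=7 (Zone V, w=70) cum 70
  x=14 (Zone IV, w=25) cum 95
  x=16 (Zone II, w=90) cum 185  ← median
  x=17 (Zone III, w=3) cum 188
  x=20 (Zone I, w=70) cum 258
⇒ x* = 16
y-coordinate, sorted with cumulative weight:
  y=0 (Zone III, w=3) cum 3
  y=6 (Zone II, w=90) cum 93
  y=18 (Zone I, w=70) cum 163  ← median
  y=22 (Zone V, w=70) cum 233
  y=24 (Zone IV, w=25) cum 258
⇒ y* = 18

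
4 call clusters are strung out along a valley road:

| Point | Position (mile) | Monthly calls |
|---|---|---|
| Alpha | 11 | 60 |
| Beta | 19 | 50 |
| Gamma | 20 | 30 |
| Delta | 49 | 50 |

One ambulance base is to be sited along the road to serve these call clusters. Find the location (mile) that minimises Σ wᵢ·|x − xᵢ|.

x = 19

For a sum of weighted absolute distances on a line, the optimum is the weighted median (not the mean). Total weight W = 190; half-weight = 95.
Sort by position and accumulate weight:
  mile 11 (Alpha, w=60) → cum 60
  mile 19 (Beta, w=50) → cum 110  ≥ 95 → median here
  mile 20 (Gamma, w=30) → cum 140
  mile 49 (Delta, w=50) → cum 190
Optimal location: mile 19.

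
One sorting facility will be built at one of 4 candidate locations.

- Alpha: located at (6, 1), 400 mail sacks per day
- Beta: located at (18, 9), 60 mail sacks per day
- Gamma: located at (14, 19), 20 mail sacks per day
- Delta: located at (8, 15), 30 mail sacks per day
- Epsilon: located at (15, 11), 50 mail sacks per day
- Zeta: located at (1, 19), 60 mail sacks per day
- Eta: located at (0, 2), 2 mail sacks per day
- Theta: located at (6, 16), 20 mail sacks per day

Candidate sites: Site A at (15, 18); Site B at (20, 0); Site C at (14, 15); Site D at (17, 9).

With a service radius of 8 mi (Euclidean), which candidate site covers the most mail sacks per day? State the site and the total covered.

Site C, covering 160

Coverage radius r = 8 mi; a point is covered iff (Δx)²+(Δy)² ≤ 8² = 64.
  Site A (15, 18): covers {Gamma, Delta, Epsilon} → 100
  Site B (20, 0): covers {none} → 0
  Site C (14, 15): covers {Beta, Gamma, Delta, Epsilon} → 160
  Site D (17, 9): covers {Beta, Epsilon} → 110
Maximum coverage at Site C: 160 mail sacks per day.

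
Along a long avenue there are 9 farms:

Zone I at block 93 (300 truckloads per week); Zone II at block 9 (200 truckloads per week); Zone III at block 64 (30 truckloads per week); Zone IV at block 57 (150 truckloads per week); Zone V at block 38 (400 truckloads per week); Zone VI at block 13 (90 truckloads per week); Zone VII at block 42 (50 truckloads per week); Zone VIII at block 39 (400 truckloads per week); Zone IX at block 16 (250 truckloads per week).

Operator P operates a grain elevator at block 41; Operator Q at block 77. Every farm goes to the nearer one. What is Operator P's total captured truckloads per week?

1540

The indifferent point is the midpoint (41+77)/2 = 59; farms left of it (closer to Operator P at 41) go to Operator P, those right go to Operator Q.
  Zone II at 9 (w=200) → Operator P
  Zone VI at 13 (w=90) → Operator P
  Zone IX at 16 (w=250) → Operator P
  Zone V at 38 (w=400) → Operator P
  Zone VIII at 39 (w=400) → Operator P
  Zone VII at 42 (w=50) → Operator P
  Zone IV at 57 (w=150) → Operator P
  Zone III at 64 (w=30) → Operator Q
  Zone I at 93 (w=300) → Operator Q
Operator P captures 1540; Operator Q captures 330.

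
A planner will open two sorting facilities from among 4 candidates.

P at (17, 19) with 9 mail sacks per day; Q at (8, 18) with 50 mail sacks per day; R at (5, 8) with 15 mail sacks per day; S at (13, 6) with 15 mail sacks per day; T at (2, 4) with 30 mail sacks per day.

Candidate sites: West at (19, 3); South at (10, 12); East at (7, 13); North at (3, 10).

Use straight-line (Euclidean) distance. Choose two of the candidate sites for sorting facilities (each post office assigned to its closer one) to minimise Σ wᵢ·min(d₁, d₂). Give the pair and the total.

Evaluate every pair (each demand assigned to the nearer of the two):
  {East, North}: total = 723.1
  {South, North}: total = 730.9
  {South, East}: total = 834.3
  {West, East}: total = 850.2
  {West, South}: total = 941.4
  {West, North}: total = 942.4
Best pair: {East, North} with total 723.1.

{East, North}, total 723.1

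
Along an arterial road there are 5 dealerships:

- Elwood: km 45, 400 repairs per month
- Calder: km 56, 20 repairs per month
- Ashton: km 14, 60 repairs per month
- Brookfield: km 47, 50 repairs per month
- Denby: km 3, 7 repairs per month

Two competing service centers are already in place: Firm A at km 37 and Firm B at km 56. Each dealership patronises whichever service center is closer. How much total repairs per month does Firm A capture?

The indifferent point is the midpoint (37+56)/2 = 46.5; dealerships left of it (closer to Firm A at 37) go to Firm A, those right go to Firm B.
  Denby at 3 (w=7) → Firm A
  Ashton at 14 (w=60) → Firm A
  Elwood at 45 (w=400) → Firm A
  Brookfield at 47 (w=50) → Firm B
  Calder at 56 (w=20) → Firm B
Firm A captures 467; Firm B captures 70.

467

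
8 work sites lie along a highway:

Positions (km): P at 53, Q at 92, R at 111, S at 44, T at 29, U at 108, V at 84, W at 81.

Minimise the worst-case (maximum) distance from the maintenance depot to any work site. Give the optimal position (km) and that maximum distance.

The 1-center on a line is the midpoint of the two extreme points: leftmost at 29, rightmost at 111.
Optimal location = (29 + 111)/2 = 70; maximum distance = (111 − 29)/2 = 41.

location 70, max distance 41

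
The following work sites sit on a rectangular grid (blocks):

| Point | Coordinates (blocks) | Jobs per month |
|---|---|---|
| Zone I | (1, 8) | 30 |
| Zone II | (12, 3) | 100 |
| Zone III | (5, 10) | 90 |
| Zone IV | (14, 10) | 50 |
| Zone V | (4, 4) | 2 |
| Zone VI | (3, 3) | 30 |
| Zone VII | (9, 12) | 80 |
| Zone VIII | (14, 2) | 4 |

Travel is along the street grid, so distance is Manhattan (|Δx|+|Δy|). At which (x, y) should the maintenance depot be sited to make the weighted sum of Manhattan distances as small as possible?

(9, 10)

Manhattan distance separates: Σwᵢ(|x−xᵢ|+|y−yᵢ|) = Σwᵢ|x−xᵢ| + Σwᵢ|y−yᵢ|, so x and y are optimised independently as 1-D weighted medians.
Total weight W = 386; half = 193.
x-coordinate, sorted with cumulative weight:
  x=1 (Zone I, w=30) cum 30
  x=3 (Zone VI, w=30) cum 60
  x=4 (Zone V, w=2) cum 62
  x=5 (Zone III, w=90) cum 152
  x=9 (Zone VII, w=80) cum 232  ← median
  x=12 (Zone II, w=100) cum 332
  x=14 (Zone IV, w=50) cum 382
  x=14 (Zone VIII, w=4) cum 386
⇒ x* = 9
y-coordinate, sorted with cumulative weight:
  y=2 (Zone VIII, w=4) cum 4
  y=3 (Zone II, w=100) cum 104
  y=3 (Zone VI, w=30) cum 134
  y=4 (Zone V, w=2) cum 136
  y=8 (Zone I, w=30) cum 166
  y=10 (Zone III, w=90) cum 256  ← median
  y=10 (Zone IV, w=50) cum 306
  y=12 (Zone VII, w=80) cum 386
⇒ y* = 10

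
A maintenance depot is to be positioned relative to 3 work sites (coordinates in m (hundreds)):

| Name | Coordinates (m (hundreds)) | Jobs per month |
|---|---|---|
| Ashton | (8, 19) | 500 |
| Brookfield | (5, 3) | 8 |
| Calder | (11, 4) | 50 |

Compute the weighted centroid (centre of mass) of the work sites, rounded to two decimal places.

The minimiser of Σwᵢ‖p−pᵢ‖² is the weighted centroid p* = (Σwᵢpᵢ)/(Σwᵢ).
Σwᵢ = 558.
Σwᵢxᵢ = 500·8 + 8·5 + 50·11 = 4590.
Σwᵢyᵢ = 500·19 + 8·3 + 50·4 = 9724.
x* = 4590/558 = 8.23, y* = 9724/558 = 17.43.

(8.23, 17.43)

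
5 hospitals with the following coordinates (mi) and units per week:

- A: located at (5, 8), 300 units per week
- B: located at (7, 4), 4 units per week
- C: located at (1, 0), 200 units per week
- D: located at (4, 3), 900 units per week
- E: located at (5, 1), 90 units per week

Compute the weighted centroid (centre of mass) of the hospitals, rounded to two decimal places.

(3.87, 3.48)

The minimiser of Σwᵢ‖p−pᵢ‖² is the weighted centroid p* = (Σwᵢpᵢ)/(Σwᵢ).
Σwᵢ = 1494.
Σwᵢxᵢ = 300·5 + 4·7 + 200·1 + 900·4 + 90·5 = 5778.
Σwᵢyᵢ = 300·8 + 4·4 + 200·0 + 900·3 + 90·1 = 5206.
x* = 5778/1494 = 3.87, y* = 5206/1494 = 3.48.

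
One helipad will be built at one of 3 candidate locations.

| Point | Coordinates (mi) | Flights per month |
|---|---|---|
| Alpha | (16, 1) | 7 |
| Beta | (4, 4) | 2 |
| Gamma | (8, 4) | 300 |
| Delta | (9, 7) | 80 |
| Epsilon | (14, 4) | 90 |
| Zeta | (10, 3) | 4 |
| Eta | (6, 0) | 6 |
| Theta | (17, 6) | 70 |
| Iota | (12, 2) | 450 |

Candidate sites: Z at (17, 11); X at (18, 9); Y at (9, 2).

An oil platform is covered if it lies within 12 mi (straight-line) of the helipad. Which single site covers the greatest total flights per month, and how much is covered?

Y, covering 1009

Coverage radius r = 12 mi; a point is covered iff (Δx)²+(Δy)² ≤ 12² = 144.
  Z (17, 11): covers {Alpha, Gamma, Delta, Epsilon, Zeta, Theta, Iota} → 1001
  X (18, 9): covers {Alpha, Gamma, Delta, Epsilon, Zeta, Theta, Iota} → 1001
  Y (9, 2): covers {Alpha, Beta, Gamma, Delta, Epsilon, Zeta, Eta, Theta, Iota} → 1009
Maximum coverage at Y: 1009 flights per month.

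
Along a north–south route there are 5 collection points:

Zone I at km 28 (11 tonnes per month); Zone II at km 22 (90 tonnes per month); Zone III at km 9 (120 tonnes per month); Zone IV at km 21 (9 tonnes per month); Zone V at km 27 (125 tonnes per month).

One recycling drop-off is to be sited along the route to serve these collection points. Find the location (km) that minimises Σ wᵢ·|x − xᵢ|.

For a sum of weighted absolute distances on a line, the optimum is the weighted median (not the mean). Total weight W = 355; half-weight = 177.5.
Sort by position and accumulate weight:
  km 9 (Zone III, w=120) → cum 120
  km 21 (Zone IV, w=9) → cum 129
  km 22 (Zone II, w=90) → cum 219  ≥ 177.5 → median here
  km 27 (Zone V, w=125) → cum 344
  km 28 (Zone I, w=11) → cum 355
Optimal location: km 22.

x = 22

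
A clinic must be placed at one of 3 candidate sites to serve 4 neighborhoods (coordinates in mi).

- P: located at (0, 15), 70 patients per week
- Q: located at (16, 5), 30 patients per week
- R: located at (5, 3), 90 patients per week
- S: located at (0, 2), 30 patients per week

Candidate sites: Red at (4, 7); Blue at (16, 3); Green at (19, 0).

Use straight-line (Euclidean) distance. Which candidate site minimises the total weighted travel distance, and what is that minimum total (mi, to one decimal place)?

Total weighted distance at each candidate:
  Red (4, 7): total = 1554.2
  Blue (16, 3): total = 2930.9
  Green (19, 0): total = 3731.2
Minimum is at Red with total 1554.2 mi.

Red, total 1554.2 mi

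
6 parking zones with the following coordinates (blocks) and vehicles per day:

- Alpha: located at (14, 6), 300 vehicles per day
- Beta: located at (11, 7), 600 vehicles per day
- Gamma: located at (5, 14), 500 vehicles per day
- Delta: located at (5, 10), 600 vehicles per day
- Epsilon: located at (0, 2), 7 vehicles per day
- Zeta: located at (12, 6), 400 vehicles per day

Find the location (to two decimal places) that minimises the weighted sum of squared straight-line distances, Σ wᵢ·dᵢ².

(8.77, 8.90)

The minimiser of Σwᵢ‖p−pᵢ‖² is the weighted centroid p* = (Σwᵢpᵢ)/(Σwᵢ).
Σwᵢ = 2407.
Σwᵢxᵢ = 300·14 + 600·11 + 500·5 + 600·5 + 7·0 + 400·12 = 21100.
Σwᵢyᵢ = 300·6 + 600·7 + 500·14 + 600·10 + 7·2 + 400·6 = 21414.
x* = 21100/2407 = 8.77, y* = 21414/2407 = 8.90.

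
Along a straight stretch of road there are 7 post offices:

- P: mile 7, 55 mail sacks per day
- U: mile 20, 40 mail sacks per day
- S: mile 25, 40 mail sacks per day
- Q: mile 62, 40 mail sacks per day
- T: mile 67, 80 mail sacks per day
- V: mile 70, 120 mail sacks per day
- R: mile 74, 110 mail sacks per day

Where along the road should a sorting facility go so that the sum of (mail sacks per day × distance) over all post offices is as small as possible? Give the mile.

x = 67

For a sum of weighted absolute distances on a line, the optimum is the weighted median (not the mean). Total weight W = 485; half-weight = 242.5.
Sort by position and accumulate weight:
  mile 7 (P, w=55) → cum 55
  mile 20 (U, w=40) → cum 95
  mile 25 (S, w=40) → cum 135
  mile 62 (Q, w=40) → cum 175
  mile 67 (T, w=80) → cum 255  ≥ 242.5 → median here
  mile 70 (V, w=120) → cum 375
  mile 74 (R, w=110) → cum 485
Optimal location: mile 67.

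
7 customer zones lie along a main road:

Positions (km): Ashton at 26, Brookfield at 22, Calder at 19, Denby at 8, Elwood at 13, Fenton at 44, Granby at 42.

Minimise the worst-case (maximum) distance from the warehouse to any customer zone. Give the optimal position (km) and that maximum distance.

location 26, max distance 18

The 1-center on a line is the midpoint of the two extreme points: leftmost at 8, rightmost at 44.
Optimal location = (8 + 44)/2 = 26; maximum distance = (44 − 8)/2 = 18.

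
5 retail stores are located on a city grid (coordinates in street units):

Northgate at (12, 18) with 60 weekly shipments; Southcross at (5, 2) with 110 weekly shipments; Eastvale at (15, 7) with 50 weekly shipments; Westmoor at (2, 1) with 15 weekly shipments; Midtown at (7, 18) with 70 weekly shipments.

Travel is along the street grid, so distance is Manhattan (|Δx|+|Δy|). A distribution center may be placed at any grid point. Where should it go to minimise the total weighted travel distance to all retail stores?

Manhattan distance separates: Σwᵢ(|x−xᵢ|+|y−yᵢ|) = Σwᵢ|x−xᵢ| + Σwᵢ|y−yᵢ|, so x and y are optimised independently as 1-D weighted medians.
Total weight W = 305; half = 152.5.
x-coordinate, sorted with cumulative weight:
  x=2 (Westmoor, w=15) cum 15
  x=5 (Southcross, w=110) cum 125
  x=7 (Midtown, w=70) cum 195  ← median
  x=12 (Northgate, w=60) cum 255
  x=15 (Eastvale, w=50) cum 305
⇒ x* = 7
y-coordinate, sorted with cumulative weight:
  y=1 (Westmoor, w=15) cum 15
  y=2 (Southcross, w=110) cum 125
  y=7 (Eastvale, w=50) cum 175  ← median
  y=18 (Northgate, w=60) cum 235
  y=18 (Midtown, w=70) cum 305
⇒ y* = 7

(7, 7)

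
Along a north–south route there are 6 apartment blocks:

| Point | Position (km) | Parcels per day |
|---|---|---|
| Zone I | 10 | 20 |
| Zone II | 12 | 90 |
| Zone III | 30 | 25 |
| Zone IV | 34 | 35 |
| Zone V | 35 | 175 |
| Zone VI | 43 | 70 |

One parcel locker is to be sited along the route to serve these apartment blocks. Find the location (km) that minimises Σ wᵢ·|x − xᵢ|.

For a sum of weighted absolute distances on a line, the optimum is the weighted median (not the mean). Total weight W = 415; half-weight = 207.5.
Sort by position and accumulate weight:
  km 10 (Zone I, w=20) → cum 20
  km 12 (Zone II, w=90) → cum 110
  km 30 (Zone III, w=25) → cum 135
  km 34 (Zone IV, w=35) → cum 170
  km 35 (Zone V, w=175) → cum 345  ≥ 207.5 → median here
  km 43 (Zone VI, w=70) → cum 415
Optimal location: km 35.

x = 35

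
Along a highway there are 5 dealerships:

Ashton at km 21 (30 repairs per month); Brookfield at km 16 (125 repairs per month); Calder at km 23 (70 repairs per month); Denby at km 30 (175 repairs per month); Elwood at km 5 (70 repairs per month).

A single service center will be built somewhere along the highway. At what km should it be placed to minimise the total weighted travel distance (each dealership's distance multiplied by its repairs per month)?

x = 23

For a sum of weighted absolute distances on a line, the optimum is the weighted median (not the mean). Total weight W = 470; half-weight = 235.
Sort by position and accumulate weight:
  km 5 (Elwood, w=70) → cum 70
  km 16 (Brookfield, w=125) → cum 195
  km 21 (Ashton, w=30) → cum 225
  km 23 (Calder, w=70) → cum 295  ≥ 235 → median here
  km 30 (Denby, w=175) → cum 470
Optimal location: km 23.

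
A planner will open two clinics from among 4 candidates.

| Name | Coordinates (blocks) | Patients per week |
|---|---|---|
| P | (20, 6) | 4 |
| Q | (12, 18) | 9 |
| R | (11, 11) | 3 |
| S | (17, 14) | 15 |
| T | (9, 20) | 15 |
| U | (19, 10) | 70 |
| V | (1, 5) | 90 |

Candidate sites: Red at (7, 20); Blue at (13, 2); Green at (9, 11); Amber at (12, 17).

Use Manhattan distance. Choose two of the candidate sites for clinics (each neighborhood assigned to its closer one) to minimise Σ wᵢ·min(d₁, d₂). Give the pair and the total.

Evaluate every pair (each demand assigned to the nearer of the two):
  {Green, Amber}: total = 2319
  {Red, Green}: total = 2358
  {Blue, Green}: total = 2470
  {Blue, Amber}: total = 2614
  {Red, Blue}: total = 2740
  {Red, Amber}: total = 3126
Best pair: {Green, Amber} with total 2319.

{Green, Amber}, total 2319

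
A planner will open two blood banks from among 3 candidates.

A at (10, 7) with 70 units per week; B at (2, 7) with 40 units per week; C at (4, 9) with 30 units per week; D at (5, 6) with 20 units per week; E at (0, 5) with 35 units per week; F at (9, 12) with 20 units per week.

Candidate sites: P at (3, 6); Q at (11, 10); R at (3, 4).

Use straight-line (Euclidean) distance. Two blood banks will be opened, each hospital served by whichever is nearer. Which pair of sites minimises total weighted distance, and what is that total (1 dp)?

Evaluate every pair (each demand assigned to the nearer of the two):
  {P, Q}: total = 580.0
  {Q, R}: total = 724.6
  {P, R}: total = 966.8
Best pair: {P, Q} with total 580.0.

{P, Q}, total 580.0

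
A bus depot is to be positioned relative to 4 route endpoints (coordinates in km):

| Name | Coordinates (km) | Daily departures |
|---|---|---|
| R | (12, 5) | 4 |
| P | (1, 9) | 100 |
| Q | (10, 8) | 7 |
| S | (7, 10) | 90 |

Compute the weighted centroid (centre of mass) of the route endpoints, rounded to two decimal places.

(4.22, 9.33)

The minimiser of Σwᵢ‖p−pᵢ‖² is the weighted centroid p* = (Σwᵢpᵢ)/(Σwᵢ).
Σwᵢ = 201.
Σwᵢxᵢ = 4·12 + 100·1 + 7·10 + 90·7 = 848.
Σwᵢyᵢ = 4·5 + 100·9 + 7·8 + 90·10 = 1876.
x* = 848/201 = 4.22, y* = 1876/201 = 9.33.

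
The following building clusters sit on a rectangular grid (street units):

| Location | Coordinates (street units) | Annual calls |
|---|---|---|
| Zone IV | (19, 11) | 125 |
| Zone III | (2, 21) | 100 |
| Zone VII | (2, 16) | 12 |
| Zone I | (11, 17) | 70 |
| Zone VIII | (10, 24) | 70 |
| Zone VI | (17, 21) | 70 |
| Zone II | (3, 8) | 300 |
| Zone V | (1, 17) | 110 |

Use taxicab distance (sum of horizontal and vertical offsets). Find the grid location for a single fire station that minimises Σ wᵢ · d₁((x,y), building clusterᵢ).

(3, 16)

Manhattan distance separates: Σwᵢ(|x−xᵢ|+|y−yᵢ|) = Σwᵢ|x−xᵢ| + Σwᵢ|y−yᵢ|, so x and y are optimised independently as 1-D weighted medians.
Total weight W = 857; half = 428.5.
x-coordinate, sorted with cumulative weight:
  x=1 (Zone V, w=110) cum 110
  x=2 (Zone III, w=100) cum 210
  x=2 (Zone VII, w=12) cum 222
  x=3 (Zone II, w=300) cum 522  ← median
  x=10 (Zone VIII, w=70) cum 592
  x=11 (Zone I, w=70) cum 662
  x=17 (Zone VI, w=70) cum 732
  x=19 (Zone IV, w=125) cum 857
⇒ x* = 3
y-coordinate, sorted with cumulative weight:
  y=8 (Zone II, w=300) cum 300
  y=11 (Zone IV, w=125) cum 425
  y=16 (Zone VII, w=12) cum 437  ← median
  y=17 (Zone I, w=70) cum 507
  y=17 (Zone V, w=110) cum 617
  y=21 (Zone III, w=100) cum 717
  y=21 (Zone VI, w=70) cum 787
  y=24 (Zone VIII, w=70) cum 857
⇒ y* = 16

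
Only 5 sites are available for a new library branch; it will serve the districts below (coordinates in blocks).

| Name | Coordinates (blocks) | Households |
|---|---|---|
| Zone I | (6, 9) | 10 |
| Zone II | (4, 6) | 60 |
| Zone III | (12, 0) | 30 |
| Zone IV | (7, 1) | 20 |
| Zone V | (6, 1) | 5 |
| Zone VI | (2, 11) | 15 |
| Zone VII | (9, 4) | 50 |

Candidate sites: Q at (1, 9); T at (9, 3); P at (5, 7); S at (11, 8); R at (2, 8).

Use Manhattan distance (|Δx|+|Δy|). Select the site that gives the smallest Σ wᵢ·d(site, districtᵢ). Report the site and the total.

T, total 1130 blocks

Total weighted distance at each candidate:
  Q (1, 9): total = 2050
  T (9, 3): total = 1130
  P (5, 7): total = 1220
  S (11, 8): total = 1630
  R (2, 8): total = 1720
Minimum is at T with total 1130 blocks.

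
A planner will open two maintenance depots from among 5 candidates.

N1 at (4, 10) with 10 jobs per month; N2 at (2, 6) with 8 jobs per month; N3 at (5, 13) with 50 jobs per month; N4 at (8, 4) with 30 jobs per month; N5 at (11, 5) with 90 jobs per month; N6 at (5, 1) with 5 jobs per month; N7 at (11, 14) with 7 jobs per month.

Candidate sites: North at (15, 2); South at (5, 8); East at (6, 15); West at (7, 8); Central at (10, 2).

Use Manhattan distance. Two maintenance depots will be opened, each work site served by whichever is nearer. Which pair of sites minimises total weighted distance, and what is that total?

{East, Central}, total 868

Evaluate every pair (each demand assigned to the nearer of the two):
  {East, Central}: total = 868
  {South, Central}: total = 914
  {West, Central}: total = 1036
  {East, West}: total = 1123
  {South, West}: total = 1205
  {North, South}: total = 1279
  {South, East}: total = 1317
  {North, East}: total = 1321
  {North, West}: total = 1351
  {North, Central}: total = 1637
Best pair: {East, Central} with total 868.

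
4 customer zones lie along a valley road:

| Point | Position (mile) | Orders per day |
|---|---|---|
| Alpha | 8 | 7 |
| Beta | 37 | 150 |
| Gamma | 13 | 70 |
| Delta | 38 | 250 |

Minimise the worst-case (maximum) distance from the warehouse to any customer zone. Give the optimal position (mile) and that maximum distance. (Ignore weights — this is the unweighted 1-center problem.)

The 1-center on a line is the midpoint of the two extreme points: leftmost at 8, rightmost at 38.
Optimal location = (8 + 38)/2 = 23; maximum distance = (38 − 8)/2 = 15.

location 23, max distance 15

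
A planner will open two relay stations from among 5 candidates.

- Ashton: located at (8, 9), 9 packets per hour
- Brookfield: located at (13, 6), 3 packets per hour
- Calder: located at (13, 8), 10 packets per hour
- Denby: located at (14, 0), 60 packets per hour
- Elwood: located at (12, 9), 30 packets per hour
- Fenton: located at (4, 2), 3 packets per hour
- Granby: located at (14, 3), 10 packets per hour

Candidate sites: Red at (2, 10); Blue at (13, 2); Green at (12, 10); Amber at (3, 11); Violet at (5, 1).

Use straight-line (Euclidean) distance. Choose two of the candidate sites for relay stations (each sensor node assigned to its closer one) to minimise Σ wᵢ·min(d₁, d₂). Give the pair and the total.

Evaluate every pair (each demand assigned to the nearer of the two):
  {Blue, Green}: total = 276.8
  {Blue, Amber}: total = 507.9
  {Red, Blue}: total = 511.9
  {Blue, Violet}: total = 513.6
  {Green, Violet}: total = 722.2
  {Red, Green}: total = 811.3
  {Green, Amber}: total = 813.7
  {Amber, Violet}: total = 1097.5
  {Red, Violet}: total = 1130.6
  {Red, Amber}: total = 1557.1
Best pair: {Blue, Green} with total 276.8.

{Blue, Green}, total 276.8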